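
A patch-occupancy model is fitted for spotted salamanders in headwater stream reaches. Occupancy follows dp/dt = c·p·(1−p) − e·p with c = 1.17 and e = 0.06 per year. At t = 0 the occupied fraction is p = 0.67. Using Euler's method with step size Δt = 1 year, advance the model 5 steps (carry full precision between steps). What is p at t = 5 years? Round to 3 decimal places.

Update rule: p ← p + [c·p·(1−p) − e·p]·Δt with Δt = 1.
p: 0.67000 → 0.88849  (Δp = +0.21849)
p: 0.88849 → 0.95110  (Δp = +0.06261)
p: 0.95110 → 0.94845  (Δp = -0.00265)
p: 0.94845 → 0.94875  (Δp = +0.00030)
p: 0.94875 → 0.94871  (Δp = -0.00003)

0.949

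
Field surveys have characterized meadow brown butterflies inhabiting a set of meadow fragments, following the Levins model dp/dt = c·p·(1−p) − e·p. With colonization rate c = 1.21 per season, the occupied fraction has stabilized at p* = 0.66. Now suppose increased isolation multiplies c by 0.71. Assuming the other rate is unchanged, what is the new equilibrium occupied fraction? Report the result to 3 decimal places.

Balance c(1−p*) = e gives e = 1.21×(1 − 0.66000) = 0.41140.
New p* = 1 − e/c = 1 − 0.41140/0.85910 = 0.52113.

0.521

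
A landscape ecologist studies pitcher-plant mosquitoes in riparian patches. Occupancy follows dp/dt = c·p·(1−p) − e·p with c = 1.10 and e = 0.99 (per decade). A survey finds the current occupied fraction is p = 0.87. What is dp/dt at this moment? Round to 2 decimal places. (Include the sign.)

-0.74

Colonization term: c·p·(1−p) = 1.10×0.87×0.1300 = 0.12441.
Extinction term: e·p = 0.86130.
dp/dt = 0.12441 − 0.86130 = -0.73689.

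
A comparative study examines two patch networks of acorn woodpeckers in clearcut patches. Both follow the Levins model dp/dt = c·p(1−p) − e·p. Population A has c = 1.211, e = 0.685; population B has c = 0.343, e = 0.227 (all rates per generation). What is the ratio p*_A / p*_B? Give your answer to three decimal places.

1.284

A: p*_A = 1 − 0.685/1.211 = 0.4344.
B: p*_B = 1 − 0.227/0.343 = 0.3382.
p*_A / p*_B = 0.4344/0.3382 = 1.2843.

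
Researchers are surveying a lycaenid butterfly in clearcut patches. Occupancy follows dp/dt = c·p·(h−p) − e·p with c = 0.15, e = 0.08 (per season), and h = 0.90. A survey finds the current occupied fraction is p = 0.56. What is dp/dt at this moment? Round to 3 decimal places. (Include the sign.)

-0.016

Colonization term: c·p·(h−p) = 0.15×0.56×0.3400 = 0.02856.
Extinction term: e·p = 0.04480.
dp/dt = 0.02856 − 0.04480 = -0.01624.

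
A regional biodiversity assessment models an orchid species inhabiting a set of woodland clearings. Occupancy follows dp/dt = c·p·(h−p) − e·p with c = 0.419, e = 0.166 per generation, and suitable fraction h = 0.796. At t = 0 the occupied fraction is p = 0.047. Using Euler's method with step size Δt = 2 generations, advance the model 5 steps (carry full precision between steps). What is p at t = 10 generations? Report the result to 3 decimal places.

0.153

Update rule: p ← p + [c·p·(h−p) − e·p]·Δt with Δt = 2.
t = 2: p = 0.04700 + (+0.01390) = 0.06090
t = 4: p = 0.06090 + (+0.01730) = 0.07819
t = 6: p = 0.07819 + (+0.02107) = 0.09927
t = 8: p = 0.09927 + (+0.02500) = 0.12427
t = 10: p = 0.12427 + (+0.02869) = 0.15296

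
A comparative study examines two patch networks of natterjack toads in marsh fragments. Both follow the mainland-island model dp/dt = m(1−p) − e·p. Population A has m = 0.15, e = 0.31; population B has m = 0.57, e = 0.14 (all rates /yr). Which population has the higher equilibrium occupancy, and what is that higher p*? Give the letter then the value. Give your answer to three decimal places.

B, 0.803

A: p*_A = m/(m+e) = 0.15/0.4600 = 0.3261.
B: p*_B = 0.57/0.7100 = 0.8028.
B is higher at 0.8028.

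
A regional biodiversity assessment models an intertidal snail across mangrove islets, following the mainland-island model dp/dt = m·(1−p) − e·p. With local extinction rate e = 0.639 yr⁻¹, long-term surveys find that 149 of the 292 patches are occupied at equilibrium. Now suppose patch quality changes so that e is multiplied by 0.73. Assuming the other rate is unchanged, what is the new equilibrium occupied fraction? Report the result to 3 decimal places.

0.588

Observed p* = 149/292 = 0.51027.
Balance m(1−p*) = e·p* gives m = e·p*/(1−p*) = 0.639×0.51027/0.48973 = 0.66580.
New p* = m/(m+e) = 0.66580/(0.66580+0.46647) = 0.58802.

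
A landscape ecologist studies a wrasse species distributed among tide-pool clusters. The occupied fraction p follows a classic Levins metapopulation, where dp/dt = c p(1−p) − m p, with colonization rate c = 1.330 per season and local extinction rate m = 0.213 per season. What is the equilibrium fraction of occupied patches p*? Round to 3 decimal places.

Setting dp/dt = 0 and dividing through by p* gives c·(1−p*) = m.
So p* = 1 − m/c = 1 − 0.213/1.330 = 1 − 0.1602 = 0.8398.

0.840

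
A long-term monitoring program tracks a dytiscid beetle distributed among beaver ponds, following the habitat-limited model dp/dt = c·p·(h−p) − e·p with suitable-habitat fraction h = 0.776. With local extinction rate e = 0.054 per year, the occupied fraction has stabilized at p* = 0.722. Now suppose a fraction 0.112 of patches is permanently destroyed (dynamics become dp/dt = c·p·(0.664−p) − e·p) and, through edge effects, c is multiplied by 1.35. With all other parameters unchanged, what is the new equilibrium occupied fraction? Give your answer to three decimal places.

Balance c(h−p*) = e gives c = e/(0.776 − 0.72200) = 0.054/0.05400 = 1.00000.
New p* = 0.664 − e/c = 0.664 − 0.05400/1.35000 = 0.62400.

0.624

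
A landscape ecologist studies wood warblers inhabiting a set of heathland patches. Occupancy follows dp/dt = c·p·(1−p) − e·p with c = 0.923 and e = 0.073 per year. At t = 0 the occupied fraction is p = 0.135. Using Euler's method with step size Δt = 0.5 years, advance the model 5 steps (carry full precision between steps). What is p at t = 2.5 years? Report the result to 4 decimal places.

Update rule: p ← p + [c·p·(1−p) − e·p]·Δt with Δt = 0.5.
p: 0.13500 → 0.18396  (Δp = +0.04896)
p: 0.18396 → 0.24653  (Δp = +0.06257)
p: 0.24653 → 0.32326  (Δp = +0.07673)
p: 0.32326 → 0.41242  (Δp = +0.08916)
p: 0.41242 → 0.50920  (Δp = +0.09678)

0.5092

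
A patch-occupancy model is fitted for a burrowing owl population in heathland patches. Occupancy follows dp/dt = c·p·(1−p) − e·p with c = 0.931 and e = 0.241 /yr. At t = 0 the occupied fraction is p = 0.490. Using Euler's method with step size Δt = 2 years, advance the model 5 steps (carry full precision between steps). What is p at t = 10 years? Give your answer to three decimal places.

0.741

Update rule: p ← p + [c·p·(1−p) − e·p]·Δt with Δt = 2.
p: 0.49000 → 0.71913  (Δp = +0.22913)
p: 0.71913 → 0.74860  (Δp = +0.02946)
p: 0.74860 → 0.73820  (Δp = -0.01040)
p: 0.73820 → 0.74224  (Δp = +0.00404)
p: 0.74224 → 0.74072  (Δp = -0.00152)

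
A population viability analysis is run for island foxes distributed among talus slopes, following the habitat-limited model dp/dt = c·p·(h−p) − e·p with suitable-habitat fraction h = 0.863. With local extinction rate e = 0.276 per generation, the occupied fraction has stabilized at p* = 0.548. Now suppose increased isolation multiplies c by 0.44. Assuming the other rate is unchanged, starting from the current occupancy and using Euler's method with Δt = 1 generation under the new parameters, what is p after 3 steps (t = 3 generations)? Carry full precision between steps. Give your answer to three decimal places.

Balance c(h−p*) = e gives c = e/(0.863 − 0.54800) = 0.276/0.31500 = 0.87619.
Starting from p₀ = 0.54800; update p ← p + (dp/dt)·Δt with the new parameters.
  1  |  dp/dt·Δt = -0.084699  |  p_1 = 0.463301
  2  |  dp/dt·Δt = -0.056479  |  p_2 = 0.406822
  3  |  dp/dt·Δt = -0.040736  |  p_3 = 0.366086

0.366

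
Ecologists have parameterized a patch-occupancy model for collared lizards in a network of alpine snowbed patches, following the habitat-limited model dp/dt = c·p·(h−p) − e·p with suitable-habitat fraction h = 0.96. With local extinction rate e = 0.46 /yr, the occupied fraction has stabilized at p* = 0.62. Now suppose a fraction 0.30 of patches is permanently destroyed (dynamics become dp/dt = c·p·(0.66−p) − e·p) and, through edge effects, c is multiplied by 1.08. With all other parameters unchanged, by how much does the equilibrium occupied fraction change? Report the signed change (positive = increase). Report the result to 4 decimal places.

-0.2748

Balance c(h−p*) = e gives c = e/(0.96 − 0.62000) = 0.46/0.34000 = 1.35294.
New p* = 0.66 − e/c = 0.66 − 0.46000/1.46118 = 0.34519.
Δp* = 0.34519 − 0.62000 = -0.27481.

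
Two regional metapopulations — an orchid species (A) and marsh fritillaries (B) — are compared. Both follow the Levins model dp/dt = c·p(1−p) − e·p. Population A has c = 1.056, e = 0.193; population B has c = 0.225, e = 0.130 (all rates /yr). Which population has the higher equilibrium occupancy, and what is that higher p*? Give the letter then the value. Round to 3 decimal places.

A, 0.817

A: p*_A = 1 − 0.193/1.056 = 0.8172.
B: p*_B = 1 − 0.130/0.225 = 0.4222.
A is higher at 0.8172.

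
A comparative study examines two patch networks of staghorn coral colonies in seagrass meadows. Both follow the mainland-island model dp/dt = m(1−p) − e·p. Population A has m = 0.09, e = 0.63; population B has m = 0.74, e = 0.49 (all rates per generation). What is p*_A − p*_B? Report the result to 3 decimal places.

A: p*_A = m/(m+e) = 0.09/0.7200 = 0.1250.
B: p*_B = 0.74/1.2300 = 0.6016.
p*_A − p*_B = 0.1250 − 0.6016 = -0.4766.

-0.477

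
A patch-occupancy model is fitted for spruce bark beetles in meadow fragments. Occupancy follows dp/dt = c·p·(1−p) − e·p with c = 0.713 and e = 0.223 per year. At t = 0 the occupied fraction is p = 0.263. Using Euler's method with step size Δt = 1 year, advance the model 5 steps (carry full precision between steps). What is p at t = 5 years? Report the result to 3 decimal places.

Update rule: p ← p + [c·p·(1−p) − e·p]·Δt with Δt = 1.
p: 0.26300 → 0.34255  (Δp = +0.07955)
p: 0.34255 → 0.42674  (Δp = +0.08419)
p: 0.42674 → 0.50600  (Δp = +0.07926)
p: 0.50600 → 0.57139  (Δp = +0.06539)
p: 0.57139 → 0.61858  (Δp = +0.04720)

0.619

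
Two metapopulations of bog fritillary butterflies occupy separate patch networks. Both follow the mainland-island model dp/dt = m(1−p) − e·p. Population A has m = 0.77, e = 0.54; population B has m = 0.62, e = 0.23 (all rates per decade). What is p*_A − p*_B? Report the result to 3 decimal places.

-0.142

A: p*_A = m/(m+e) = 0.77/1.3100 = 0.5878.
B: p*_B = 0.62/0.8500 = 0.7294.
p*_A − p*_B = 0.5878 − 0.7294 = -0.1416.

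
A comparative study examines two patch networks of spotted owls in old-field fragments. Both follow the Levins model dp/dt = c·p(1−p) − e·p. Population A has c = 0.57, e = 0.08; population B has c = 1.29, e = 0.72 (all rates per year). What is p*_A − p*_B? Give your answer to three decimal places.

A: p*_A = 1 − 0.08/0.57 = 0.8596.
B: p*_B = 1 − 0.72/1.29 = 0.4419.
p*_A − p*_B = 0.8596 − 0.4419 = 0.4178.

0.418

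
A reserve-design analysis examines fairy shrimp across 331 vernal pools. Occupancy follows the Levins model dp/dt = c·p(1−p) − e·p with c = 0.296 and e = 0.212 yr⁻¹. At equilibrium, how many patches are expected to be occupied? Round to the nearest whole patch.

94

p* = 1 − e/c = 1 − 0.212/0.296 = 0.2838.
Expected occupied patches = N × p* = 331 × 0.2838 = 93.93 ≈ 94.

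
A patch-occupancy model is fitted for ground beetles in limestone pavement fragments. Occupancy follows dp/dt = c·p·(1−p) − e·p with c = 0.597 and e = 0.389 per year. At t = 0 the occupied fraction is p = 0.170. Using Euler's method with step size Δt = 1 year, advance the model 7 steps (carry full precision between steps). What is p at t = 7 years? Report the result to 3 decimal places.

Update rule: p ← p + [c·p·(1−p) − e·p]·Δt with Δt = 1.
p: 0.17000 → 0.18811  (Δp = +0.01811)
p: 0.18811 → 0.20611  (Δp = +0.01800)
p: 0.20611 → 0.22362  (Δp = +0.01751)
p: 0.22362 → 0.24028  (Δp = +0.01666)
p: 0.24028 → 0.25579  (Δp = +0.01551)
p: 0.25579 → 0.26993  (Δp = +0.01414)
p: 0.26993 → 0.28258  (Δp = +0.01265)

0.283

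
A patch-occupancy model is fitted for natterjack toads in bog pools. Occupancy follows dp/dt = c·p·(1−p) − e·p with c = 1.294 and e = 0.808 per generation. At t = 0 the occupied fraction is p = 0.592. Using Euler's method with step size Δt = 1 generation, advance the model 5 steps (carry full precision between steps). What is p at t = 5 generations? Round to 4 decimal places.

Update rule: p ← p + [c·p·(1−p) − e·p]·Δt with Δt = 1.
step 1: Δp = -0.16579, p = 0.42621
step 2: Δp = -0.02792, p = 0.39829
step 3: Δp = -0.01170, p = 0.38658
step 4: Δp = -0.00550, p = 0.38108
step 5: Δp = -0.00271, p = 0.37837

0.3784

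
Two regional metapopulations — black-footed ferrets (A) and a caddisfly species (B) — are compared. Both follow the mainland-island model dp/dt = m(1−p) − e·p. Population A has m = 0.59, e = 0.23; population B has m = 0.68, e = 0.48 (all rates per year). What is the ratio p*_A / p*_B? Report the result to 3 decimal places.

1.227

A: p*_A = m/(m+e) = 0.59/0.8200 = 0.7195.
B: p*_B = 0.68/1.1600 = 0.5862.
p*_A / p*_B = 0.7195/0.5862 = 1.2274.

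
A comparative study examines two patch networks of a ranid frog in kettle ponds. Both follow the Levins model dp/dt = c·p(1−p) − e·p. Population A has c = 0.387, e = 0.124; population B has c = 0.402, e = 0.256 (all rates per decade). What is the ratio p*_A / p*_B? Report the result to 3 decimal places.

A: p*_A = 1 − 0.124/0.387 = 0.6796.
B: p*_B = 1 − 0.256/0.402 = 0.3632.
p*_A / p*_B = 0.6796/0.3632 = 1.8712.

1.871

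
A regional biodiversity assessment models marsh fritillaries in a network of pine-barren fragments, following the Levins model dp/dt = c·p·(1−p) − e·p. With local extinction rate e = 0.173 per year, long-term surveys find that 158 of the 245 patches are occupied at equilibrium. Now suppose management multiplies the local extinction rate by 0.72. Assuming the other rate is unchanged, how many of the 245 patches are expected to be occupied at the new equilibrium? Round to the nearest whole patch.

182

Observed p* = 158/245 = 0.64490.
Balance c(1−p*) = e gives c = e/(1 − 0.64490) = 0.173/0.35510 = 0.48719.
New p* = 1 − e/c = 1 − 0.12456/0.48719 = 0.74433.
Expected occupied = 245 × 0.74433 = 182.36 ≈ 182.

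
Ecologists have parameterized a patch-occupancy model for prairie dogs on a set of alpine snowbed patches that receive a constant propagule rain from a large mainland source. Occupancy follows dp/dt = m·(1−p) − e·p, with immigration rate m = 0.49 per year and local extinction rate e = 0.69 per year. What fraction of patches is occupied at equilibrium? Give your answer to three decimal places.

Setting dp/dt = 0: m − m·p* = e·p*, so m = (m+e)·p*.
p* = m/(m+e) = 0.49/(0.49+0.69) = 0.49/1.1800 = 0.4153.

0.415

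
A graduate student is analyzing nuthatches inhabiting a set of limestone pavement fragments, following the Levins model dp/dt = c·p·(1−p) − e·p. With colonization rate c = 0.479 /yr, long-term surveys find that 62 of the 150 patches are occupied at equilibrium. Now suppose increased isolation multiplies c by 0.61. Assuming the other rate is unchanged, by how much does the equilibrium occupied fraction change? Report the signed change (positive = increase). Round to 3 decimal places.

-0.375

Observed p* = 62/150 = 0.41333.
Balance c(1−p*) = e gives e = 0.479×(1 − 0.41333) = 0.28101.
New p* = 1 − e/c = 1 − 0.28101/0.29219 = 0.03826.
Δp* = 0.03826 − 0.41333 = -0.37507.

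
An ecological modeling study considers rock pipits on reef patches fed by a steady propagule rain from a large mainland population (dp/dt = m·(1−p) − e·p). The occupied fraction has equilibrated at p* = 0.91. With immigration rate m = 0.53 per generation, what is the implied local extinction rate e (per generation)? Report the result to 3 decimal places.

At equilibrium m(1−p*) = e·p*, so e = m(1−p*)/p*.
e = 0.53 × 0.0900 / 0.91 = 0.0524.

0.052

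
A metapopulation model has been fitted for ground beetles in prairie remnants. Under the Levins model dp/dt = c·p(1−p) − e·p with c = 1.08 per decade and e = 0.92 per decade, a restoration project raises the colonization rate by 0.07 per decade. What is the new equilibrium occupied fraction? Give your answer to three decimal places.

Before: p* = 1 − 0.92/1.08 = 0.1481.
After the change, c = 1.15, e = 0.92, so p* = 1 − 0.92/1.15 = 0.2000.

0.200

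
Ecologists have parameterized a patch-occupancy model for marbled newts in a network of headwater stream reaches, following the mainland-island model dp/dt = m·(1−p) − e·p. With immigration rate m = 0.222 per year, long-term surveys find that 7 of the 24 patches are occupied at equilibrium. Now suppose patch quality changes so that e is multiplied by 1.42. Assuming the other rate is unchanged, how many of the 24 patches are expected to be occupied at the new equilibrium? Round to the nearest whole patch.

5

Observed p* = 7/24 = 0.29167.
Balance m(1−p*) = e·p* gives e = m(1−p*)/p* = 0.222×0.70833/0.29167 = 0.53913.
New p* = m/(m+e) = 0.22200/(0.22200+0.76556) = 0.22480.
Expected occupied = 24 × 0.22480 = 5.40 ≈ 5.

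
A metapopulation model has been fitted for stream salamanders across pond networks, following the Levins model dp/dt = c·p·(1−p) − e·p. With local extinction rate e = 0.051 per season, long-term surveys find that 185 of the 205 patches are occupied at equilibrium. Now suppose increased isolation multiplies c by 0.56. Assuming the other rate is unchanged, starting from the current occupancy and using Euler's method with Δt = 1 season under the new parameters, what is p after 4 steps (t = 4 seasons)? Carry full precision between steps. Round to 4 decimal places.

0.8492

Observed p* = 185/205 = 0.90244.
Balance c(1−p*) = e gives c = e/(1 − 0.90244) = 0.051/0.09756 = 0.52275.
Starting from p₀ = 0.90244; update p ← p + (dp/dt)·Δt with the new parameters.
step 1: Δp = -0.02025, p = 0.88219
step 2: Δp = -0.01457, p = 0.86762
step 3: Δp = -0.01063, p = 0.85700
step 4: Δp = -0.00783, p = 0.84917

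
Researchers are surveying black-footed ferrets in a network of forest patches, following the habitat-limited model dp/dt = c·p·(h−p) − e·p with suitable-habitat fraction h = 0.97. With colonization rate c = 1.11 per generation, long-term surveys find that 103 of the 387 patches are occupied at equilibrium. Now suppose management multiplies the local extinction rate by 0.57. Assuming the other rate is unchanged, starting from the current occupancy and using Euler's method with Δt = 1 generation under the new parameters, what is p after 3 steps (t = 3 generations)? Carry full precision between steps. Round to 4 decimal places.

0.5027

Observed p* = 103/387 = 0.26615.
Balance c(h−p*) = e gives e = 1.11×(0.97 − 0.26615) = 0.78127.
Starting from p₀ = 0.26615; update p ← p + (dp/dt)·Δt with the new parameters.
step 1: Δp = +0.08941, p = 0.35556
step 2: Δp = +0.08416, p = 0.43972
step 3: Δp = +0.06300, p = 0.50273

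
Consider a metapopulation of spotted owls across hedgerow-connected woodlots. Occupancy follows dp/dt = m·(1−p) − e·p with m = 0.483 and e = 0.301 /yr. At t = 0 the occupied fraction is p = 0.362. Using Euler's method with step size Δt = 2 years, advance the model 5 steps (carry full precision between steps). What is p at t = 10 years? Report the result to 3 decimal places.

0.631

Update rule: p ← p + [m·(1−p) − e·p]·Δt with Δt = 2.
  1  |  dp/dt·Δt = +0.398384  |  p_1 = 0.760384
  2  |  dp/dt·Δt = -0.226282  |  p_2 = 0.534102
  3  |  dp/dt·Δt = +0.128528  |  p_3 = 0.662630
  4  |  dp/dt·Δt = -0.073004  |  p_4 = 0.589626
  5  |  dp/dt·Δt = +0.041466  |  p_5 = 0.631092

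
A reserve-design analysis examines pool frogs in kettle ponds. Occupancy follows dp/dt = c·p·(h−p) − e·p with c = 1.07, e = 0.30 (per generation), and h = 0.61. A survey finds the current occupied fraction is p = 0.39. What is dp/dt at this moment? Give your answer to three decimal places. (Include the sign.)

Colonization term: c·p·(h−p) = 1.07×0.39×0.2200 = 0.09181.
Extinction term: e·p = 0.11700.
dp/dt = 0.09181 − 0.11700 = -0.02519.

-0.025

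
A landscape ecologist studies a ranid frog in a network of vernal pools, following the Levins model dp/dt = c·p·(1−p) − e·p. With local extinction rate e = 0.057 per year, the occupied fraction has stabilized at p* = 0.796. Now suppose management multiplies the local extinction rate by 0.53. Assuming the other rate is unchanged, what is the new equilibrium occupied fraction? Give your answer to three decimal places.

Balance c(1−p*) = e gives c = e/(1 − 0.79600) = 0.057/0.20400 = 0.27941.
New p* = 1 − e/c = 1 − 0.03021/0.27941 = 0.89188.

0.892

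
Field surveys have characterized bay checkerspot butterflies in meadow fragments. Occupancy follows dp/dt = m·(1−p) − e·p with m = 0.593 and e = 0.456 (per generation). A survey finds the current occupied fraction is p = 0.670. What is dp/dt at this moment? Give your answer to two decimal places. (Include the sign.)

-0.11

Colonization term: m·(1−p) = 0.593×0.3300 = 0.19569.
Extinction term: e·p = 0.30552.
dp/dt = 0.19569 − 0.30552 = -0.10983.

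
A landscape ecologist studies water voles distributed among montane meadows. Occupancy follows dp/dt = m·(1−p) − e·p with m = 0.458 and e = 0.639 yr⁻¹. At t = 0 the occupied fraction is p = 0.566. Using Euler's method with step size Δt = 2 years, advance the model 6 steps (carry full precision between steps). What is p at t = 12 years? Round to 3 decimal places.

Update rule: p ← p + [m·(1−p) − e·p]·Δt with Δt = 2.
t = 2: p = 0.56600 + (-0.32580) = 0.24020
t = 4: p = 0.24020 + (+0.38901) = 0.62921
t = 6: p = 0.62921 + (-0.46448) = 0.16473
t = 8: p = 0.16473 + (+0.55459) = 0.71931
t = 10: p = 0.71931 + (-0.66218) = 0.05714
t = 12: p = 0.05714 + (+0.79064) = 0.84778

0.848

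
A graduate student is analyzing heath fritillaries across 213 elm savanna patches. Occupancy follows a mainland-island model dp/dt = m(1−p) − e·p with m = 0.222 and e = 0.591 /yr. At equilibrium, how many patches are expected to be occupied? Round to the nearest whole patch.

p* = m/(m+e) = 0.222/0.8130 = 0.2731.
Expected occupied patches = N × p* = 213 × 0.2731 = 58.16 ≈ 58.

58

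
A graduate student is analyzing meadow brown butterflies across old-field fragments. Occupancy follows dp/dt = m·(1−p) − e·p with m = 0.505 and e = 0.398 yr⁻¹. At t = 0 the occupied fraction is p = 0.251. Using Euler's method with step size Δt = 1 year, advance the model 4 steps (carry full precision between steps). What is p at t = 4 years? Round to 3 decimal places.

0.559

Update rule: p ← p + [m·(1−p) − e·p]·Δt with Δt = 1.
t = 1: p = 0.25100 + (+0.27835) = 0.52935
t = 2: p = 0.52935 + (+0.02700) = 0.55635
t = 3: p = 0.55635 + (+0.00262) = 0.55897
t = 4: p = 0.55897 + (+0.00025) = 0.55922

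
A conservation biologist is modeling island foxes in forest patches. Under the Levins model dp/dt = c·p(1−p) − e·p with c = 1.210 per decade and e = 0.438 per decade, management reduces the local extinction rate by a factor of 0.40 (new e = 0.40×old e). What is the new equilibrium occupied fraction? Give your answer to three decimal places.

0.855

Before: p* = 1 − 0.438/1.210 = 0.6380.
After the change, c = 1.21, e = 0.1752, so p* = 1 − 0.1752/1.21 = 0.8552.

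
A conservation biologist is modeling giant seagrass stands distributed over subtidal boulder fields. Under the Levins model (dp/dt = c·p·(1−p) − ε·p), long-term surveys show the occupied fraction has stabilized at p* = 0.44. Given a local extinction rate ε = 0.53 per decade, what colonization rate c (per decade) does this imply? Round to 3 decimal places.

0.946

At equilibrium c(1−p*) = ε, so c = ε/(1−p*).
c = 0.53/(1 − 0.44) = 0.53/0.5600 = 0.9464.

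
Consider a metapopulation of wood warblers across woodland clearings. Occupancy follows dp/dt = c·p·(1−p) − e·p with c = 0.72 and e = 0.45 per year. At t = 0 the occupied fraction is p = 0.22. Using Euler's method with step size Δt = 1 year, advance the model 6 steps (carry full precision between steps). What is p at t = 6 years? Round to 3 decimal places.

Update rule: p ← p + [c·p·(1−p) − e·p]·Δt with Δt = 1.
t = 1: p = 0.22000 + (+0.02455) = 0.24455
t = 2: p = 0.24455 + (+0.02297) = 0.26752
t = 3: p = 0.26752 + (+0.02070) = 0.28822
t = 4: p = 0.28822 + (+0.01801) = 0.30623
t = 5: p = 0.30623 + (+0.01516) = 0.32139
t = 6: p = 0.32139 + (+0.01240) = 0.33380

0.334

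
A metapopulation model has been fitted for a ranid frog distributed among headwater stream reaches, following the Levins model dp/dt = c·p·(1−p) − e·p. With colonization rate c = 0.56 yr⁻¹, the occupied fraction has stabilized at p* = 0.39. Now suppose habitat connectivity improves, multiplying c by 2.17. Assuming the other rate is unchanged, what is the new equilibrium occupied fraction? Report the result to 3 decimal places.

Balance c(1−p*) = e gives e = 0.56×(1 − 0.39000) = 0.34160.
New p* = 1 − e/c = 1 − 0.34160/1.21520 = 0.71889.

0.719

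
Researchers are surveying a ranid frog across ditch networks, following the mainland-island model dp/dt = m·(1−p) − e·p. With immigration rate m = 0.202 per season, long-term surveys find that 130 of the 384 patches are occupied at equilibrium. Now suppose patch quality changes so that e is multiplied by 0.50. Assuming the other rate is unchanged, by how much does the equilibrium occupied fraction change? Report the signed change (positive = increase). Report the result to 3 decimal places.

0.167

Observed p* = 130/384 = 0.33854.
Balance m(1−p*) = e·p* gives e = m(1−p*)/p* = 0.202×0.66146/0.33854 = 0.39468.
New p* = m/(m+e) = 0.20200/(0.20200+0.19734) = 0.50583.
Δp* = 0.50583 − 0.33854 = +0.16729.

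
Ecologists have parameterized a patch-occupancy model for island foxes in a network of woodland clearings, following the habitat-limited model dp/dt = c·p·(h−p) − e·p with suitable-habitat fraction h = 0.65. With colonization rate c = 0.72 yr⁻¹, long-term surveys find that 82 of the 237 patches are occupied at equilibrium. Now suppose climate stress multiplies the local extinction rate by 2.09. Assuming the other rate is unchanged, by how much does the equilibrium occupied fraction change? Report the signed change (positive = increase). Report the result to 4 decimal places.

Observed p* = 82/237 = 0.34599.
Balance c(h−p*) = e gives e = 0.72×(0.65 − 0.34599) = 0.21889.
New p* = 0.65 − e/c = 0.65 − 0.45748/0.72000 = 0.01461.
Δp* = 0.01461 − 0.34599 = -0.33138.

-0.3314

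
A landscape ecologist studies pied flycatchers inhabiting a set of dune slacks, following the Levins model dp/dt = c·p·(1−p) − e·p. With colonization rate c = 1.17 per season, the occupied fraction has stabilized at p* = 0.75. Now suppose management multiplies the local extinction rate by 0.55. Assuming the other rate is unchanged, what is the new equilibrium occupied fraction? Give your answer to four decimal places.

Balance c(1−p*) = e gives e = 1.17×(1 − 0.75000) = 0.29250.
New p* = 1 − e/c = 1 − 0.16087/1.17000 = 0.86250.

0.8625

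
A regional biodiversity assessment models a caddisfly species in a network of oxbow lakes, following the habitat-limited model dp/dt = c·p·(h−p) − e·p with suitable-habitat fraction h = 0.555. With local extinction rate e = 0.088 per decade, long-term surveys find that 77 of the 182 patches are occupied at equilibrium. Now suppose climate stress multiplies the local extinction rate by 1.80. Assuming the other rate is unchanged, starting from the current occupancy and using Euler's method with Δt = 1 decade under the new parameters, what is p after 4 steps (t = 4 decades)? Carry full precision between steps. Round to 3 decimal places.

Observed p* = 77/182 = 0.42308.
Balance c(h−p*) = e gives c = e/(0.555 − 0.42308) = 0.088/0.13192 = 0.66706.
Starting from p₀ = 0.42308; update p ← p + (dp/dt)·Δt with the new parameters.
  1  |  dp/dt·Δt = -0.029785  |  p_1 = 0.393292
  2  |  dp/dt·Δt = -0.019874  |  p_2 = 0.373418
  3  |  dp/dt·Δt = -0.013919  |  p_3 = 0.359499
  4  |  dp/dt·Δt = -0.010062  |  p_4 = 0.349437

0.349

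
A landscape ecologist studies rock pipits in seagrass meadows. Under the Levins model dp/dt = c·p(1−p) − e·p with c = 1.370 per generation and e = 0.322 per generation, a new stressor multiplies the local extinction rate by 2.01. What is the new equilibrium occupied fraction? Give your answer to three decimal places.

0.528

Before: p* = 1 − 0.322/1.370 = 0.7650.
After the change, c = 1.37, e = 0.64722, so p* = 1 − 0.64722/1.37 = 0.5276.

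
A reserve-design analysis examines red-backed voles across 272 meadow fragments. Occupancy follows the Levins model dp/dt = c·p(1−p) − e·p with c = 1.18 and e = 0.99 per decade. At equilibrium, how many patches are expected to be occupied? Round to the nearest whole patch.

p* = 1 − e/c = 1 − 0.99/1.18 = 0.1610.
Expected occupied patches = N × p* = 272 × 0.1610 = 43.80 ≈ 44.

44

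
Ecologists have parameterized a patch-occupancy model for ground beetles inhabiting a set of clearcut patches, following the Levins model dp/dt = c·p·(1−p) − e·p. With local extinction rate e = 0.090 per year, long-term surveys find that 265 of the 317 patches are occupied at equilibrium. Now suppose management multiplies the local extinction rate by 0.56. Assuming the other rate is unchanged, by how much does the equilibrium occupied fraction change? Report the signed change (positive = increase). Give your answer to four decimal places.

Observed p* = 265/317 = 0.83596.
Balance c(1−p*) = e gives c = e/(1 − 0.83596) = 0.090/0.16404 = 0.54865.
New p* = 1 − e/c = 1 − 0.05040/0.54865 = 0.90814.
Δp* = 0.90814 − 0.83596 = +0.07218.

0.0722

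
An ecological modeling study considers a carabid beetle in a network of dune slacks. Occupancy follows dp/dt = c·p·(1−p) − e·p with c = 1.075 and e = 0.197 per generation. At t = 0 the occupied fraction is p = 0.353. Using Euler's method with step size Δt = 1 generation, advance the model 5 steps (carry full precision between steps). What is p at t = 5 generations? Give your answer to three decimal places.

Update rule: p ← p + [c·p·(1−p) − e·p]·Δt with Δt = 1.
step 1: Δp = +0.17598, p = 0.52898
step 2: Δp = +0.16364, p = 0.69262
step 3: Δp = +0.09242, p = 0.78504
step 4: Δp = +0.02676, p = 0.81180
step 5: Δp = +0.00432, p = 0.81611

0.816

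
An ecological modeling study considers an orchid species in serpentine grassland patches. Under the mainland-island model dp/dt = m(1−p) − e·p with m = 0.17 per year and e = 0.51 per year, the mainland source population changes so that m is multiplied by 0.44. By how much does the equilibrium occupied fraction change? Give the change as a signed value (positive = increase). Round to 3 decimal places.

Before: p* = 0.17/(0.17+0.51) = 0.2500.
After: m = 0.0748, e = 0.51; p* = 0.0748/0.5848 = 0.1279.
Δp* = 0.1279 − 0.2500 = -0.1221.

-0.122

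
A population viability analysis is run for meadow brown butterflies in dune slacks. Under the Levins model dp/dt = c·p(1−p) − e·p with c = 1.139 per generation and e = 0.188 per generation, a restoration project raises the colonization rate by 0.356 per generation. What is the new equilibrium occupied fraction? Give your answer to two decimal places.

Before: p* = 1 − 0.188/1.139 = 0.8349.
After the change, c = 1.495, e = 0.188, so p* = 1 − 0.188/1.495 = 0.8742.

0.87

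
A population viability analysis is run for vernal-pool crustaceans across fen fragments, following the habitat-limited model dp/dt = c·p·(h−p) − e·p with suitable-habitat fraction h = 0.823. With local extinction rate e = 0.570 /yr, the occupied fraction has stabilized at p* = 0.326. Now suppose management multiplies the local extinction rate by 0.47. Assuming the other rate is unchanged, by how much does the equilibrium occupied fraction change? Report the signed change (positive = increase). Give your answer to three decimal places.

Balance c(h−p*) = e gives c = e/(0.823 − 0.32600) = 0.570/0.49700 = 1.14688.
New p* = 0.823 − e/c = 0.823 − 0.26790/1.14688 = 0.58941.
Δp* = 0.58941 − 0.32600 = +0.26341.

0.263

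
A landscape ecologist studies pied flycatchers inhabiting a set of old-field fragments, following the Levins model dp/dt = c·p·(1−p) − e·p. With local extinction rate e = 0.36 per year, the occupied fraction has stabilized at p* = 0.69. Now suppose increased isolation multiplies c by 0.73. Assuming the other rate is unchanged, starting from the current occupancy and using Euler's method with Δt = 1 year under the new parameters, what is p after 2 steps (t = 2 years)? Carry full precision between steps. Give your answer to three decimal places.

0.598

Balance c(1−p*) = e gives c = e/(1 − 0.69000) = 0.36/0.31000 = 1.16129.
Starting from p₀ = 0.69000; update p ← p + (dp/dt)·Δt with the new parameters.
p: 0.69000 → 0.62293  (Δp = -0.06707)
p: 0.62293 → 0.59780  (Δp = -0.02513)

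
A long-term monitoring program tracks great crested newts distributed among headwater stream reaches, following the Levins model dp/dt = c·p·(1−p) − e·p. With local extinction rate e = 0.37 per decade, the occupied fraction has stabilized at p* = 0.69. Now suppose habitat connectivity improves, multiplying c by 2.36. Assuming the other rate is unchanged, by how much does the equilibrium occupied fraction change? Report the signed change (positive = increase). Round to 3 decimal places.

0.179

Balance c(1−p*) = e gives c = e/(1 − 0.69000) = 0.37/0.31000 = 1.19355.
New p* = 1 − e/c = 1 − 0.37000/2.81678 = 0.86864.
Δp* = 0.86864 − 0.69000 = +0.17864.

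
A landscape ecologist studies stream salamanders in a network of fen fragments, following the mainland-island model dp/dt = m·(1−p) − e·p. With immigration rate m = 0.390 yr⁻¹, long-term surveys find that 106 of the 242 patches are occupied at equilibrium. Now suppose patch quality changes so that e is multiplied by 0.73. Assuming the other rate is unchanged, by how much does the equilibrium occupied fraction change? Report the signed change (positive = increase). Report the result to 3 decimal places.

Observed p* = 106/242 = 0.43802.
Balance m(1−p*) = e·p* gives e = m(1−p*)/p* = 0.390×0.56198/0.43802 = 0.50037.
New p* = m/(m+e) = 0.39000/(0.39000+0.36527) = 0.51637.
Δp* = 0.51637 − 0.43802 = +0.07835.

0.078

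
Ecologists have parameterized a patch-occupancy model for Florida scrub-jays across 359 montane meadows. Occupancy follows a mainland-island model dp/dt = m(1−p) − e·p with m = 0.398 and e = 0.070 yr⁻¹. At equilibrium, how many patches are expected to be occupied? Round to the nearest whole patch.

305

p* = m/(m+e) = 0.398/0.4680 = 0.8504.
Expected occupied patches = N × p* = 359 × 0.8504 = 305.30 ≈ 305.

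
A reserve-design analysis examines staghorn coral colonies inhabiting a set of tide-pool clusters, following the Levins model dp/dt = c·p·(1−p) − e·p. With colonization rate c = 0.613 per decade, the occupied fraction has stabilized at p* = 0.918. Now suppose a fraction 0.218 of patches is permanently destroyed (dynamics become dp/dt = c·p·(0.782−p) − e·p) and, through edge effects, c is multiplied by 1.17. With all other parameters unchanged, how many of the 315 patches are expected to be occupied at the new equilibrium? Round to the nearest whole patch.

224

Balance c(1−p*) = e gives e = 0.613×(1 − 0.91800) = 0.05027.
New p* = 0.782 − e/c = 0.782 − 0.05027/0.71721 = 0.71191.
Expected occupied = 315 × 0.71191 = 224.25 ≈ 224.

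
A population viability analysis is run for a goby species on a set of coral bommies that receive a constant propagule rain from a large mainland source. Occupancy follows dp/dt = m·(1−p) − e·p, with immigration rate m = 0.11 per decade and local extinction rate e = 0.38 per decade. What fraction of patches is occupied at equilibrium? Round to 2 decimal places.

0.22

At equilibrium the propagule rain into empty patches balances local extinction: m(1−p*) = e·p*.
p* = m/(m+e) = 0.11/(0.11+0.38) = 0.11/0.4900 = 0.2245.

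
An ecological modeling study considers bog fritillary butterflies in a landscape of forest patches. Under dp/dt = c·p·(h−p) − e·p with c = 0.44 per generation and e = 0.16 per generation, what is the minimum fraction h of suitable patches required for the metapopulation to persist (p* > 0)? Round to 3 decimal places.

p* = h − e/c is positive only when h > e/c.
h_min = e/c = 0.16/0.44 = 0.3636.

0.364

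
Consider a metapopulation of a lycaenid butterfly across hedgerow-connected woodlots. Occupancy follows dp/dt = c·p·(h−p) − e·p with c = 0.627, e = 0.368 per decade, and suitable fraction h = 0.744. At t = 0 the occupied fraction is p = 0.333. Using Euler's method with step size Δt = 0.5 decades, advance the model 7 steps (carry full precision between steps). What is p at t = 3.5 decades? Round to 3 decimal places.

0.247

Update rule: p ← p + [c·p·(h−p) − e·p]·Δt with Δt = 0.5.
p: 0.33300 → 0.31463  (Δp = -0.01837)
p: 0.31463 → 0.29909  (Δp = -0.01554)
p: 0.29909 → 0.28578  (Δp = -0.01332)
p: 0.28578 → 0.27425  (Δp = -0.01153)
p: 0.27425 → 0.26417  (Δp = -0.01007)
p: 0.26417 → 0.25530  (Δp = -0.00887)
p: 0.25530 → 0.24744  (Δp = -0.00786)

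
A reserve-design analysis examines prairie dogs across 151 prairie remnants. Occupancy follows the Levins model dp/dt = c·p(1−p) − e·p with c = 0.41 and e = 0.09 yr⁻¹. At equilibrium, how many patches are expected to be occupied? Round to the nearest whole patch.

118

p* = 1 − e/c = 1 − 0.09/0.41 = 0.7805.
Expected occupied patches = N × p* = 151 × 0.7805 = 117.85 ≈ 118.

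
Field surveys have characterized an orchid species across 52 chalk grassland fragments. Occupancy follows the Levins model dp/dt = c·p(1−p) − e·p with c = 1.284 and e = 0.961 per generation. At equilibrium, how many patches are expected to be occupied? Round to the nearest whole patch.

p* = 1 − e/c = 1 − 0.961/1.284 = 0.2516.
Expected occupied patches = N × p* = 52 × 0.2516 = 13.08 ≈ 13.

13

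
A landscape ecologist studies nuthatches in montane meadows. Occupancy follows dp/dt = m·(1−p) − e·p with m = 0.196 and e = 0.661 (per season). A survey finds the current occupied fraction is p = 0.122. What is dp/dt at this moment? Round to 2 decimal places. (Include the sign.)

0.09

Colonization term: m·(1−p) = 0.196×0.8780 = 0.17209.
Extinction term: e·p = 0.08064.
dp/dt = 0.17209 − 0.08064 = 0.09145.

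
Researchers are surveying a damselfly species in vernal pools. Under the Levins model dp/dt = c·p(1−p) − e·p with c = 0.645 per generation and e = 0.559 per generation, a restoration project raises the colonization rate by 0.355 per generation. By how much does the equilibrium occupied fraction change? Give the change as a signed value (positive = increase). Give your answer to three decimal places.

0.308

Before: p* = 1 − 0.559/0.645 = 0.1333.
After the change, c = 1, e = 0.559, so p* = 1 − 0.559/1 = 0.4410.
Δp* = 0.4410 − 0.1333 = +0.3077.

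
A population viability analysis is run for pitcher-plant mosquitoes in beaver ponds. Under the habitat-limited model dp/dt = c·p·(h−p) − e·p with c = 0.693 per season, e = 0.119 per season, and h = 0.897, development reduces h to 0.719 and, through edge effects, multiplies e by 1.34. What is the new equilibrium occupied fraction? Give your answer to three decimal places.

Before: p* = h − e/c = 0.897 − 0.119/0.693 = 0.897 − 0.1717 = 0.7253.
After: c = 0.693, e = 0.15946, h = 0.719; p* = 0.719 − 0.15946/0.693 = 0.4889.

0.489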